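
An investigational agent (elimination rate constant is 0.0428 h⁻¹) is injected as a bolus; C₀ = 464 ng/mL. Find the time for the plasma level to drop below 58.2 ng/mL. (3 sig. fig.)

48.5 hours

C(t) = C₀ e^(−kt)  ⇒  t = ln(C₀/C) / k
t = ln(464/58.2) / 0.04280 = 2.076 / 0.04280 ≈ 48.5 hours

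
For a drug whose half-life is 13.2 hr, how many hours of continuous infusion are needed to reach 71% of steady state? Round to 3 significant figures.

23.6 hours

k = ln 2 / 13.2 = 0.05251 hr⁻¹
f = 1 − e^(−kt)  ⇒  t = −ln(1 − f) / k
t = −ln(1 − 0.71) / 0.05251 = 1.238 / 0.05251 ≈ 23.6 hours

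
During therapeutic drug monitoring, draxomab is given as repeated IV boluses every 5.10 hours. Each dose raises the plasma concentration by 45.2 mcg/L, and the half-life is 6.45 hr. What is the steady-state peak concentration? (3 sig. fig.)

107 mcg/L

k = ln 2 / 6.45 = 0.1075 hr⁻¹
Fraction remaining after one interval: e^(−kτ) = e^(−0.1075 × 5.10) = 0.5781
R = 1 / (1 − 0.5781) = 2.370
Css,max = 45.2 × 2.370 ≈ 107 mcg/L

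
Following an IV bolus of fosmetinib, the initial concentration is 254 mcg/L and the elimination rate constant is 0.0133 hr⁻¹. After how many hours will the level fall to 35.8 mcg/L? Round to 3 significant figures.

C(t) = C₀ e^(−kt)  ⇒  t = ln(C₀/C) / k
t = ln(254/35.8) / 0.01330 = 1.959 / 0.01330 ≈ 147 hours

147 hours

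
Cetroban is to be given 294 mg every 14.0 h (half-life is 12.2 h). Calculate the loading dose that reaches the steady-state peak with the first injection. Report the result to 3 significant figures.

k = ln 2 / 12.2 = 0.05682 h⁻¹
Accumulation ratio R = 1 / (1 − e^(−kτ)) = 1 / (1 − e^(−0.05682×14.0)) = 1 / (1 − 0.4514) = 1.823
Loading dose = maintenance dose × R = 294 × 1.823 ≈ 536 mg

536 mg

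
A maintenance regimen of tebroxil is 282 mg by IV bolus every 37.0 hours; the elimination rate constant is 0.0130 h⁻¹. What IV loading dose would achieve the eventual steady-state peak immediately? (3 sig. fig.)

739 mg

Accumulation ratio R = 1 / (1 − e^(−kτ)) = 1 / (1 − e^(−0.01300×37.0)) = 1 / (1 − 0.6182) = 2.619
Loading dose = maintenance dose × R = 282 × 2.619 ≈ 739 mg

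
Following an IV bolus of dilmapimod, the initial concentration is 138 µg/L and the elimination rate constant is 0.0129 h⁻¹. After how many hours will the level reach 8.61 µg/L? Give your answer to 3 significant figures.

215 hours

C(t) = C₀ e^(−kt)  ⇒  t = ln(C₀/C) / k
t = ln(138/8.61) / 0.01290 = 2.774 / 0.01290 ≈ 215 hours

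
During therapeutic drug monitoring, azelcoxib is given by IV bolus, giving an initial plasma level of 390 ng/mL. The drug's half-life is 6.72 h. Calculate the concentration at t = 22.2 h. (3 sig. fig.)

k = ln 2 / 6.72 = 0.1031 h⁻¹
C(t) = C₀ e^(−kt) = 390 × e^(−0.1031 × 22.2) = 390 × e^(−2.290) = 390 × 0.1013 ≈ 39.5 ng/mL

39.5 ng/mL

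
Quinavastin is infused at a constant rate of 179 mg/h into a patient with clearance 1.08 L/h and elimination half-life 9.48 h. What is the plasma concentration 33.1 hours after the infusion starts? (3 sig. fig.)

151 mg/L

Css = rate / CL = 179 / 1.08 = 165.7 mg/L
k = ln 2 / 9.48 = 0.07312 h⁻¹
C(t) = Css (1 − e^(−kt)) = 165.7 × (1 − e^(−2.420)) = 165.7 × 0.9111 ≈ 151 mg/L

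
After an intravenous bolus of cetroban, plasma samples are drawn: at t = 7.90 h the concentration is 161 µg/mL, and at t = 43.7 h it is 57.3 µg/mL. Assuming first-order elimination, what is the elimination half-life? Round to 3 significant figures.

24.0 hours

k = ln(C₁/C₂) / (t₂ − t₁) = ln(161/57.3) / (43.7 − 7.90)
  = 1.033 / 35.80 = 0.02886 h⁻¹
t½ = ln 2 / k = ln 2 / 0.02886 ≈ 24.0 hours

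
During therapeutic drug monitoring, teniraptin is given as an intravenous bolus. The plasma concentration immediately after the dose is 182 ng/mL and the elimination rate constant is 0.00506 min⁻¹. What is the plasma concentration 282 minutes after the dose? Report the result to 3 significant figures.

43.7 ng/mL

C(t) = C₀ e^(−kt) = 182 × e^(−0.005060 × 282) = 182 × e^(−1.427) = 182 × 0.2400 ≈ 43.7 ng/mL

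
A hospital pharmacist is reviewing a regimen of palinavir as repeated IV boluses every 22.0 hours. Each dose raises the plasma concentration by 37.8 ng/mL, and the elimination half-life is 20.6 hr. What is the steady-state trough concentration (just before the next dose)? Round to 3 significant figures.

34.5 ng/mL

k = ln 2 / 20.6 = 0.03365 hr⁻¹
Fraction remaining after one interval: e^(−kτ) = e^(−0.03365 × 22.0) = 0.4770
R = 1 / (1 − 0.4770) = 1.912
Css,max = 37.8 × 1.912 = 72.27 ng/mL
Css,min = Css,max × e^(−kτ) = 72.27 × 0.4770 ≈ 34.5 ng/mL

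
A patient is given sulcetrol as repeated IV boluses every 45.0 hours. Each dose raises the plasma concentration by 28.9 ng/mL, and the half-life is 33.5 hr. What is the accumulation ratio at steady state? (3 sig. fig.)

1.65

k = ln 2 / 33.5 = 0.02069 hr⁻¹
Fraction remaining after one interval: e^(−kτ) = e^(−0.02069 × 45.0) = 0.3941
R = 1 / (1 − 0.3941) = 1 / 0.6059 ≈ 1.65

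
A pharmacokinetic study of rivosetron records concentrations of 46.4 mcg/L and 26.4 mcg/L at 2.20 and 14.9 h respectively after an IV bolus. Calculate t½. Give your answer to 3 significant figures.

15.6 hours

k = ln(C₁/C₂) / (t₂ − t₁) = ln(46.4/26.4) / (14.9 − 2.20)
  = 0.5639 / 12.70 = 0.04440 h⁻¹
t½ = ln 2 / k = ln 2 / 0.04440 ≈ 15.6 hours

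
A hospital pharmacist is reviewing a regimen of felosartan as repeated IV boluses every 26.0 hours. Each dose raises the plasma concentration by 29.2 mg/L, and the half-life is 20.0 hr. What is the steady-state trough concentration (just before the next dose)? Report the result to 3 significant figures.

20.0 mg/L

k = ln 2 / 20.0 = 0.03466 hr⁻¹
Fraction remaining after one interval: e^(−kτ) = e^(−0.03466 × 26.0) = 0.4061
R = 1 / (1 − 0.4061) = 1.684
Css,max = 29.2 × 1.684 = 49.17 mg/L
Css,min = Css,max × e^(−kτ) = 49.17 × 0.4061 ≈ 20.0 mg/L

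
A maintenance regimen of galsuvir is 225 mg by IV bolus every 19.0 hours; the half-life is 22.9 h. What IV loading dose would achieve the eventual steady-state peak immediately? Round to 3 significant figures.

k = ln 2 / 22.9 = 0.03027 h⁻¹
Accumulation ratio R = 1 / (1 − e^(−kτ)) = 1 / (1 − e^(−0.03027×19.0)) = 1 / (1 − 0.5626) = 2.286
Loading dose = maintenance dose × R = 225 × 2.286 ≈ 514 mg

514 mg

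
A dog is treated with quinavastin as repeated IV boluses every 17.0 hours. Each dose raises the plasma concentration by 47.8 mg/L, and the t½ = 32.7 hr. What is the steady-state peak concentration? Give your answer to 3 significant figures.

k = ln 2 / 32.7 = 0.02120 hr⁻¹
Fraction remaining after one interval: e^(−kτ) = e^(−0.02120 × 17.0) = 0.6974
R = 1 / (1 − 0.6974) = 3.305
Css,max = 47.8 × 3.305 ≈ 158 mg/L

158 mg/L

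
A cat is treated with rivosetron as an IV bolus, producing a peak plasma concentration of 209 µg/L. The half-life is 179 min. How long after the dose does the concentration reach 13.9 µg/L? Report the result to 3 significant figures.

700 minutes

k = ln 2 / 179 = 0.003872 min⁻¹
C(t) = C₀ e^(−kt)  ⇒  t = ln(C₀/C) / k
t = ln(209/13.9) / 0.003872 = 2.710 / 0.003872 ≈ 700 minutes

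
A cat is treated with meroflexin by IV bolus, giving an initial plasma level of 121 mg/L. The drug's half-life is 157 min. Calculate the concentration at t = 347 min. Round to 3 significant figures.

26.1 mg/L

k = ln 2 / 157 = 0.004415 min⁻¹
347 min is 2.210 half-lives, so C = 121 × (1/2)^2.210 = 121 × 0.2161 ≈ 26.1 mg/L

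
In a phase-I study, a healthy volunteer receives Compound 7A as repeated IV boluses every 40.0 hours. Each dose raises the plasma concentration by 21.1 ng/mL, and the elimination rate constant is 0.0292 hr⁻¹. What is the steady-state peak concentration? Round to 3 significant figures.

30.6 ng/mL

Fraction remaining after one interval: e^(−kτ) = e^(−0.02920 × 40.0) = 0.3110
R = 1 / (1 − 0.3110) = 1.451
Css,max = 21.1 × 1.451 ≈ 30.6 ng/mL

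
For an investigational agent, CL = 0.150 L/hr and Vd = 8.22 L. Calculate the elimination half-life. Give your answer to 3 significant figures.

38.0 hours

k = CL / V = 0.150 / 8.22 = 0.01825 hr⁻¹
t½ = ln 2 / k = ln 2 / 0.01825 ≈ 38.0 hours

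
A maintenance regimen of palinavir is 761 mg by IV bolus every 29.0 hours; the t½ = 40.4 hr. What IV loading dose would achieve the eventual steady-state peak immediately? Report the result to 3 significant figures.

k = ln 2 / 40.4 = 0.01716 hr⁻¹
Accumulation ratio R = 1 / (1 − e^(−kτ)) = 1 / (1 − e^(−0.01716×29.0)) = 1 / (1 − 0.6080) = 2.551
Loading dose = maintenance dose × R = 761 × 2.551 ≈ 1940 mg

1940 mg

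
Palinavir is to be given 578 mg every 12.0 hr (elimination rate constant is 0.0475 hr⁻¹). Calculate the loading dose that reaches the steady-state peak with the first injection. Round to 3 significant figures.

Accumulation ratio R = 1 / (1 − e^(−kτ)) = 1 / (1 − e^(−0.04750×12.0)) = 1 / (1 − 0.5655) = 2.302
Loading dose = maintenance dose × R = 578 × 2.302 ≈ 1330 mg

1330 mg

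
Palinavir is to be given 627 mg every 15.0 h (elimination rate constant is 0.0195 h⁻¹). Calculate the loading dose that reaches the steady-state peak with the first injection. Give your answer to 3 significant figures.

2470 mg

Accumulation ratio R = 1 / (1 − e^(−kτ)) = 1 / (1 − e^(−0.01950×15.0)) = 1 / (1 − 0.7464) = 3.943
Loading dose = maintenance dose × R = 627 × 3.943 ≈ 2470 mg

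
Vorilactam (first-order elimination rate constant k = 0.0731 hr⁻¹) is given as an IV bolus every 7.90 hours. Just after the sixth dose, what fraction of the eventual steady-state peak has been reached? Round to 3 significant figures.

f_n = 1 − e^(−nkτ) = 1 − e^(−6 × 0.07310 × 7.90) = 1 − e^(−3.465) = 1 − 0.03127 ≈ 0.969

0.969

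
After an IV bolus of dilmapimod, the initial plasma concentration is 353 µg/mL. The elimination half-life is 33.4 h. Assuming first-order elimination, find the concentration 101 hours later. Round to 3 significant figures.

43.4 µg/mL

k = ln 2 / 33.4 = 0.02075 h⁻¹
101 h is 3.024 half-lives, so C = 353 × (1/2)^3.024 = 353 × 0.1229 ≈ 43.4 µg/mL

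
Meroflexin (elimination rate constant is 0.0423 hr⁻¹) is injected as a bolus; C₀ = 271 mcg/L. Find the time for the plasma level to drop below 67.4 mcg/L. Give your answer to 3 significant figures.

C(t) = C₀ e^(−kt)  ⇒  t = ln(C₀/C) / k
t = ln(271/67.4) / 0.04230 = 1.391 / 0.04230 ≈ 32.9 hours

32.9 hours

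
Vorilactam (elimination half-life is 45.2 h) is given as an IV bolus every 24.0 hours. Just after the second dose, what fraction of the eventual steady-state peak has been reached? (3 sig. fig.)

0.521

k = ln 2 / 45.2 = 0.01534 h⁻¹
f_n = 1 − e^(−nkτ) = 1 − e^(−2 × 0.01534 × 24.0) = 1 − e^(−0.7361) = 1 − 0.4790 ≈ 0.521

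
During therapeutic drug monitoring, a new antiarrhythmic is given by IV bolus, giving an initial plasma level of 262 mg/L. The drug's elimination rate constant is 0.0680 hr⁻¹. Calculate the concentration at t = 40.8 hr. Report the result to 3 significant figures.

C(t) = C₀ e^(−kt) = 262 × e^(−0.06800 × 40.8) = 262 × e^(−2.774) = 262 × 0.06239 ≈ 16.3 mg/L

16.3 mg/L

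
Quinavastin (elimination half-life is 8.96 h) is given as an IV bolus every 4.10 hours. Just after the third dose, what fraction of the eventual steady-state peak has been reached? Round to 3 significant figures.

k = ln 2 / 8.96 = 0.07736 h⁻¹
f_n = 1 − e^(−nkτ) = 1 − e^(−3 × 0.07736 × 4.10) = 1 − e^(−0.9515) = 1 − 0.3861 ≈ 0.614

0.614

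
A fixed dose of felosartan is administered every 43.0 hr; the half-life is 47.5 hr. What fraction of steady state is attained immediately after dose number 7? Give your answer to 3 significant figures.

k = ln 2 / 47.5 = 0.01459 hr⁻¹
f_n = 1 − e^(−nkτ) = 1 − e^(−7 × 0.01459 × 43.0) = 1 − e^(−4.392) = 1 − 0.01237 ≈ 0.988

0.988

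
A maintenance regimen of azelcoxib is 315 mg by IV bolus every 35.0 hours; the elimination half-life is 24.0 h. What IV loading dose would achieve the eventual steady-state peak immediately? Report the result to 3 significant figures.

k = ln 2 / 24.0 = 0.02888 h⁻¹
Accumulation ratio R = 1 / (1 − e^(−kτ)) = 1 / (1 − e^(−0.02888×35.0)) = 1 / (1 − 0.3639) = 1.572
Loading dose = maintenance dose × R = 315 × 1.572 ≈ 495 mg

495 mg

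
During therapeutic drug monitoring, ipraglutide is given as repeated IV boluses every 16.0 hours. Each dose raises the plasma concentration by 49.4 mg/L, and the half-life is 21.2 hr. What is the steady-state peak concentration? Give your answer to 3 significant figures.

k = ln 2 / 21.2 = 0.03270 hr⁻¹
Fraction remaining after one interval: e^(−kτ) = e^(−0.03270 × 16.0) = 0.5927
R = 1 / (1 − 0.5927) = 2.455
Css,max = 49.4 × 2.455 ≈ 121 mg/L

121 mg/L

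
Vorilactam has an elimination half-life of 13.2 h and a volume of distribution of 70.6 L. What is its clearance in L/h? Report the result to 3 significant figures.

3.71 L/h

k = ln 2 / t½ = ln 2 / 13.2 = 0.05251 h⁻¹
CL = k · V = 0.05251 × 70.6 ≈ 3.71 L/h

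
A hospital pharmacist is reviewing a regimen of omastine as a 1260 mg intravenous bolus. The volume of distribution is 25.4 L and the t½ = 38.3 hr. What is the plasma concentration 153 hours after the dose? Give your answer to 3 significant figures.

3.11 mg/L

C₀ = dose / V = 1260 / 25.4 = 49.61 mg/L
k = ln 2 / 38.3 = 0.01810 hr⁻¹
C(t) = C₀ e^(−kt) = 49.61 × e^(−0.01810 × 153) = 49.61 × e^(−2.769) = 49.61 × 0.06273 ≈ 3.11 mg/L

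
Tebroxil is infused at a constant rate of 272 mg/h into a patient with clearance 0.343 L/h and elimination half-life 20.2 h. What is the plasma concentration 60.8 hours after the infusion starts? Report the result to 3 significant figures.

695 µg/mL

Css = rate / CL = 272 / 0.343 = 793.0 µg/mL
k = ln 2 / 20.2 = 0.03431 h⁻¹
C(t) = Css (1 − e^(−kt)) = 793.0 × (1 − e^(−2.086)) = 793.0 × 0.8759 ≈ 695 µg/mL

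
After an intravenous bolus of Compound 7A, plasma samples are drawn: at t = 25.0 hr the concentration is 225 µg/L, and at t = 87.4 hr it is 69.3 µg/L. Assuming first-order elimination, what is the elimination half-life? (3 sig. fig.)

36.7 hours

k = ln(C₁/C₂) / (t₂ − t₁) = ln(225/69.3) / (87.4 − 25.0)
  = 1.178 / 62.40 = 0.01887 hr⁻¹
t½ = ln 2 / k = ln 2 / 0.01887 ≈ 36.7 hours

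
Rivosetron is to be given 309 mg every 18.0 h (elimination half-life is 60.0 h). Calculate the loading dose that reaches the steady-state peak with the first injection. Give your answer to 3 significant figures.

1650 mg

k = ln 2 / 60.0 = 0.01155 h⁻¹
Accumulation ratio R = 1 / (1 − e^(−kτ)) = 1 / (1 − e^(−0.01155×18.0)) = 1 / (1 − 0.8123) = 5.326
Loading dose = maintenance dose × R = 309 × 5.326 ≈ 1650 mg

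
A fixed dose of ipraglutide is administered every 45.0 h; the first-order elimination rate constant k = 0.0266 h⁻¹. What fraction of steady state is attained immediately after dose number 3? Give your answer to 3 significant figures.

0.972

f_n = 1 − e^(−nkτ) = 1 − e^(−3 × 0.02660 × 45.0) = 1 − e^(−3.591) = 1 − 0.02757 ≈ 0.972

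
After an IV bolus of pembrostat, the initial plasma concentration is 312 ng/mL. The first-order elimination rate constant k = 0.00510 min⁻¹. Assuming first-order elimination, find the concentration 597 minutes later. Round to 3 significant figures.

14.9 ng/mL

C(t) = C₀ e^(−kt) = 312 × e^(−0.005100 × 597) = 312 × e^(−3.045) = 312 × 0.04761 ≈ 14.9 ng/mL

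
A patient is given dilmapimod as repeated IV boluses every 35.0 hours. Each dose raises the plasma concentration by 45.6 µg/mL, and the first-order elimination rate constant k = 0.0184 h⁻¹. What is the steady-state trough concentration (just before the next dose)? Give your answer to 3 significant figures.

50.4 µg/mL

Fraction remaining after one interval: e^(−kτ) = e^(−0.01840 × 35.0) = 0.5252
R = 1 / (1 − 0.5252) = 2.106
Css,max = 45.6 × 2.106 = 96.04 µg/mL
Css,min = Css,max × e^(−kτ) = 96.04 × 0.5252 ≈ 50.4 µg/mL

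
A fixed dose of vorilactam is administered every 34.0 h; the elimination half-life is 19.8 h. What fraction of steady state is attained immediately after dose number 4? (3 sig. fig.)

k = ln 2 / 19.8 = 0.03501 h⁻¹
f_n = 1 − e^(−nkτ) = 1 − e^(−4 × 0.03501 × 34.0) = 1 − e^(−4.761) = 1 − 0.008557 ≈ 0.991

0.991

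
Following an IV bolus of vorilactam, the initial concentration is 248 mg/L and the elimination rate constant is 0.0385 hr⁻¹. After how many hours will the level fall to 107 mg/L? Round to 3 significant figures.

C(t) = C₀ e^(−kt)  ⇒  t = ln(C₀/C) / k
t = ln(248/107) / 0.03850 = 0.8406 / 0.03850 ≈ 21.8 hours

21.8 hours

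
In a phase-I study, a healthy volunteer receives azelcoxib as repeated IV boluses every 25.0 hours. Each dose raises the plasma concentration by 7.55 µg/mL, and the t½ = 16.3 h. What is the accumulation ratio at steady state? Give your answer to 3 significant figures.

k = ln 2 / 16.3 = 0.04252 h⁻¹
Fraction remaining after one interval: e^(−kτ) = e^(−0.04252 × 25.0) = 0.3454
R = 1 / (1 − 0.3454) = 1 / 0.6546 ≈ 1.53

1.53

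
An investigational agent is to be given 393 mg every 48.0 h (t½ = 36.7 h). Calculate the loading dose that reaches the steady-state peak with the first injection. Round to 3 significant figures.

k = ln 2 / 36.7 = 0.01889 h⁻¹
Accumulation ratio R = 1 / (1 − e^(−kτ)) = 1 / (1 − e^(−0.01889×48.0)) = 1 / (1 − 0.4039) = 1.678
Loading dose = maintenance dose × R = 393 × 1.678 ≈ 659 mg

659 mg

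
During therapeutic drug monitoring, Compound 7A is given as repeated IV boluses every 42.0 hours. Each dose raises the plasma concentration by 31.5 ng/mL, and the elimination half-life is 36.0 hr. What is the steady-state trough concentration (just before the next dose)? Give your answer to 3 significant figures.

k = ln 2 / 36.0 = 0.01925 hr⁻¹
Fraction remaining after one interval: e^(−kτ) = e^(−0.01925 × 42.0) = 0.4454
R = 1 / (1 − 0.4454) = 1.803
Css,max = 31.5 × 1.803 = 56.80 ng/mL
Css,min = Css,max × e^(−kτ) = 56.80 × 0.4454 ≈ 25.3 ng/mL

25.3 ng/mL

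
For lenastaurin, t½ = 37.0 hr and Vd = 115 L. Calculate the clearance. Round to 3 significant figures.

2.15 L/hr

k = ln 2 / t½ = ln 2 / 37.0 = 0.01873 hr⁻¹
CL = k · V = 0.01873 × 115 ≈ 2.15 L/hr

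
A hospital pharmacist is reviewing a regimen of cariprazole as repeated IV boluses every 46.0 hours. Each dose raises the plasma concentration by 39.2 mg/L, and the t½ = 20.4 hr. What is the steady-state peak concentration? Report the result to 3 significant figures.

k = ln 2 / 20.4 = 0.03398 hr⁻¹
Fraction remaining after one interval: e^(−kτ) = e^(−0.03398 × 46.0) = 0.2095
R = 1 / (1 − 0.2095) = 1.265
Css,max = 39.2 × 1.265 ≈ 49.6 mg/L

49.6 mg/L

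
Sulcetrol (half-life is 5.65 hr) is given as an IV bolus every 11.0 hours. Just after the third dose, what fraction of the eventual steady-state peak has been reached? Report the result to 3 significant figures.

k = ln 2 / 5.65 = 0.1227 hr⁻¹
f_n = 1 − e^(−nkτ) = 1 − e^(−3 × 0.1227 × 11.0) = 1 − e^(−4.048) = 1 − 0.01745 ≈ 0.983

0.983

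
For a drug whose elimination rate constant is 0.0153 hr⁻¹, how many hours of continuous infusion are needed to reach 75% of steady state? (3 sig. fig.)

90.6 hours

f = 1 − e^(−kt)  ⇒  t = −ln(1 − f) / k
t = −ln(1 − 0.75) / 0.01530 = 1.386 / 0.01530 ≈ 90.6 hours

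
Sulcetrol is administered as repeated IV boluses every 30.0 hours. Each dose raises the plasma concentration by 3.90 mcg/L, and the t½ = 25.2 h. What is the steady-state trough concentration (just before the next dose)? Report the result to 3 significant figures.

k = ln 2 / 25.2 = 0.02751 h⁻¹
Fraction remaining after one interval: e^(−kτ) = e^(−0.02751 × 30.0) = 0.4382
R = 1 / (1 − 0.4382) = 1.780
Css,max = 3.90 × 1.780 = 6.941 mcg/L
Css,min = Css,max × e^(−kτ) = 6.941 × 0.4382 ≈ 3.04 mcg/L

3.04 mcg/L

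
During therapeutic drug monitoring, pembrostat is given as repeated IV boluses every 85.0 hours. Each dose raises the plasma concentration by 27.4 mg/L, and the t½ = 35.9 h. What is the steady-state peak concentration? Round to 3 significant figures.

34.0 mg/L

k = ln 2 / 35.9 = 0.01931 h⁻¹
Fraction remaining after one interval: e^(−kτ) = e^(−0.01931 × 85.0) = 0.1938
R = 1 / (1 − 0.1938) = 1.240
Css,max = 27.4 × 1.240 ≈ 34.0 mg/L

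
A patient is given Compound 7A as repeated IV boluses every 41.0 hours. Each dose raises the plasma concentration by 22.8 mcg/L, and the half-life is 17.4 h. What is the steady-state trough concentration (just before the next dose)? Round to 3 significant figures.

k = ln 2 / 17.4 = 0.03984 h⁻¹
Fraction remaining after one interval: e^(−kτ) = e^(−0.03984 × 41.0) = 0.1953
R = 1 / (1 − 0.1953) = 1.243
Css,max = 22.8 × 1.243 = 28.33 mcg/L
Css,min = Css,max × e^(−kτ) = 28.33 × 0.1953 ≈ 5.53 mcg/L

5.53 mcg/L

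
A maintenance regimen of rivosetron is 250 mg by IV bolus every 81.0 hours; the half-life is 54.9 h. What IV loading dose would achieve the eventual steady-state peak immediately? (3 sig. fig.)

390 mg

k = ln 2 / 54.9 = 0.01263 h⁻¹
Accumulation ratio R = 1 / (1 − e^(−kτ)) = 1 / (1 − e^(−0.01263×81.0)) = 1 / (1 − 0.3596) = 1.562
Loading dose = maintenance dose × R = 250 × 1.562 ≈ 390 mg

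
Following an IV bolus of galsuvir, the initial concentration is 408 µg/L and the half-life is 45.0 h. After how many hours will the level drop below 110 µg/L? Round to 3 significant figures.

k = ln 2 / 45.0 = 0.01540 h⁻¹
C(t) = C₀ e^(−kt)  ⇒  t = ln(C₀/C) / k
t = ln(408/110) / 0.01540 = 1.311 / 0.01540 ≈ 85.1 hours

85.1 hours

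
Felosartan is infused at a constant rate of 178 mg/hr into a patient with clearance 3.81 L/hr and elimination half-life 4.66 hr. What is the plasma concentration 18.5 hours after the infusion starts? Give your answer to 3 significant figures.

43.7 mg/L

Css = rate / CL = 178 / 3.81 = 46.72 mg/L
k = ln 2 / 4.66 = 0.1487 hr⁻¹
C(t) = Css (1 − e^(−kt)) = 46.72 × (1 − e^(−2.752)) = 46.72 × 0.9362 ≈ 43.7 mg/L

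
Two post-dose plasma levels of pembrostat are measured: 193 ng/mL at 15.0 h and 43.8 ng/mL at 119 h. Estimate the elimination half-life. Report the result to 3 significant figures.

k = ln(C₁/C₂) / (t₂ − t₁) = ln(193/43.8) / (119 − 15.0)
  = 1.483 / 104.0 = 0.01426 h⁻¹
t½ = ln 2 / k = ln 2 / 0.01426 ≈ 48.6 hours

48.6 hours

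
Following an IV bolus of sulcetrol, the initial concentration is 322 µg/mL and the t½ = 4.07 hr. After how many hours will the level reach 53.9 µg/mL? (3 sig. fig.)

10.5 hours

k = ln 2 / 4.07 = 0.1703 hr⁻¹
C(t) = C₀ e^(−kt)  ⇒  t = ln(C₀/C) / k
t = ln(322/53.9) / 0.1703 = 1.787 / 0.1703 ≈ 10.5 hours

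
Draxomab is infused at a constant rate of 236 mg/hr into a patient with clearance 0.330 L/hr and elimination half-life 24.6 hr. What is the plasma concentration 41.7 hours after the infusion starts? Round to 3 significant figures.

Css = rate / CL = 236 / 0.330 = 715.2 mg/L
k = ln 2 / 24.6 = 0.02818 hr⁻¹
C(t) = Css (1 − e^(−kt)) = 715.2 × (1 − e^(−1.175)) = 715.2 × 0.6912 ≈ 494 mg/L

494 mg/L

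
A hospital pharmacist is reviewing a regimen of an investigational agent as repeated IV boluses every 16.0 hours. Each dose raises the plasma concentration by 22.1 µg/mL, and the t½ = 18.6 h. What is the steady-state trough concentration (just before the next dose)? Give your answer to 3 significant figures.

k = ln 2 / 18.6 = 0.03727 h⁻¹
Fraction remaining after one interval: e^(−kτ) = e^(−0.03727 × 16.0) = 0.5509
R = 1 / (1 − 0.5509) = 2.227
Css,max = 22.1 × 2.227 = 49.21 µg/mL
Css,min = Css,max × e^(−kτ) = 49.21 × 0.5509 ≈ 27.1 µg/mL

27.1 µg/mL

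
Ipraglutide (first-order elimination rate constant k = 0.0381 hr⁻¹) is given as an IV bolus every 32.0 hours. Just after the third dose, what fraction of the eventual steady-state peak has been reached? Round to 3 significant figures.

0.974

f_n = 1 − e^(−nkτ) = 1 − e^(−3 × 0.03810 × 32.0) = 1 − e^(−3.658) = 1 − 0.02579 ≈ 0.974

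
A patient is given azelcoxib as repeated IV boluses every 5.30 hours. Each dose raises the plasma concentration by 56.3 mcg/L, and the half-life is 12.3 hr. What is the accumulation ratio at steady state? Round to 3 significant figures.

k = ln 2 / 12.3 = 0.05635 hr⁻¹
Fraction remaining after one interval: e^(−kτ) = e^(−0.05635 × 5.30) = 0.7418
R = 1 / (1 − 0.7418) = 1 / 0.2582 ≈ 3.87

3.87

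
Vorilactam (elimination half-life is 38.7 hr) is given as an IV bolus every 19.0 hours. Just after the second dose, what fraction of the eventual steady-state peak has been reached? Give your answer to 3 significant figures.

k = ln 2 / 38.7 = 0.01791 hr⁻¹
f_n = 1 − e^(−nkτ) = 1 − e^(−2 × 0.01791 × 19.0) = 1 − e^(−0.6806) = 1 − 0.5063 ≈ 0.494

0.494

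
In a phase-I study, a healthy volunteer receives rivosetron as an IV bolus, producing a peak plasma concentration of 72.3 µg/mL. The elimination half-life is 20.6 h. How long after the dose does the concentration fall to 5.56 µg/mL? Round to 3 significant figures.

k = ln 2 / 20.6 = 0.03365 h⁻¹
C(t) = C₀ e^(−kt)  ⇒  t = ln(C₀/C) / k
t = ln(72.3/5.56) / 0.03365 = 2.565 / 0.03365 ≈ 76.2 hours

76.2 hours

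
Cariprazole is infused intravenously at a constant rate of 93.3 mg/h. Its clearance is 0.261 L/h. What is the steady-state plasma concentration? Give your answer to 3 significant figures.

Css = infusion rate / CL = 93.3 / 0.261 ≈ 357 µg/mL

357 µg/mL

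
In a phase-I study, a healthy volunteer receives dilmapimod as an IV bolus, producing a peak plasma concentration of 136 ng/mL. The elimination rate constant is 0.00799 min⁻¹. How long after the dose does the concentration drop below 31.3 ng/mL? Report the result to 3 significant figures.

184 minutes

C(t) = C₀ e^(−kt)  ⇒  t = ln(C₀/C) / k
t = ln(136/31.3) / 0.007990 = 1.469 / 0.007990 ≈ 184 minutes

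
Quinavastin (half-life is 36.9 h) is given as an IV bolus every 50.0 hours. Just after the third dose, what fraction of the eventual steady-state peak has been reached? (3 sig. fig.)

0.940

k = ln 2 / 36.9 = 0.01878 h⁻¹
f_n = 1 − e^(−nkτ) = 1 − e^(−3 × 0.01878 × 50.0) = 1 − e^(−2.818) = 1 − 0.05974 ≈ 0.940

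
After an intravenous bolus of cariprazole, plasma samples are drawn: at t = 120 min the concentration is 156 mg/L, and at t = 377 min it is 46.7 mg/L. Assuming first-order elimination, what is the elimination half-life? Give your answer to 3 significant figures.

k = ln(C₁/C₂) / (t₂ − t₁) = ln(156/46.7) / (377 − 120)
  = 1.206 / 257.0 = 0.004693 min⁻¹
t½ = ln 2 / k = ln 2 / 0.004693 ≈ 148 minutes

148 minutes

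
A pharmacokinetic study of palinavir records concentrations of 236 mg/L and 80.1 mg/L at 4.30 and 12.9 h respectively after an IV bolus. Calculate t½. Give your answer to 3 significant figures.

k = ln(C₁/C₂) / (t₂ − t₁) = ln(236/80.1) / (12.9 − 4.30)
  = 1.081 / 8.600 = 0.1256 h⁻¹
t½ = ln 2 / k = ln 2 / 0.1256 ≈ 5.52 hours

5.52 hours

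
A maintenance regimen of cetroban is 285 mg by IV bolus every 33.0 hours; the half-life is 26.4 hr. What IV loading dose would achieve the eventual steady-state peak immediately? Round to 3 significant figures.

k = ln 2 / 26.4 = 0.02626 hr⁻¹
Accumulation ratio R = 1 / (1 − e^(−kτ)) = 1 / (1 − e^(−0.02626×33.0)) = 1 / (1 − 0.4204) = 1.725
Loading dose = maintenance dose × R = 285 × 1.725 ≈ 492 mg

492 mg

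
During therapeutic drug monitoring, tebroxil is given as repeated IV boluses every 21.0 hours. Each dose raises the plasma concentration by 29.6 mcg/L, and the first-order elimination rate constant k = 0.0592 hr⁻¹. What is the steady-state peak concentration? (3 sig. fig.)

41.6 mcg/L

Fraction remaining after one interval: e^(−kτ) = e^(−0.05920 × 21.0) = 0.2885
R = 1 / (1 − 0.2885) = 1.405
Css,max = 29.6 × 1.405 ≈ 41.6 mcg/L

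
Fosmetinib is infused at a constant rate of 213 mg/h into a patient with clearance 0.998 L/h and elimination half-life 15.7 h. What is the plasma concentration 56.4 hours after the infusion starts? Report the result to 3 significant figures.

Css = rate / CL = 213 / 0.998 = 213.4 µg/mL
k = ln 2 / 15.7 = 0.04415 h⁻¹
C(t) = Css (1 − e^(−kt)) = 213.4 × (1 − e^(−2.490)) = 213.4 × 0.9171 ≈ 196 µg/mL

196 µg/mL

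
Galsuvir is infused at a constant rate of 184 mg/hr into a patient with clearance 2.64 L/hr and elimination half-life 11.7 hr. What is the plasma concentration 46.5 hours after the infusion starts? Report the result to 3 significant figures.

65.3 mg/L

Css = rate / CL = 184 / 2.64 = 69.70 mg/L
k = ln 2 / 11.7 = 0.05924 hr⁻¹
C(t) = Css (1 − e^(−kt)) = 69.70 × (1 − e^(−2.755)) = 69.70 × 0.9364 ≈ 65.3 mg/L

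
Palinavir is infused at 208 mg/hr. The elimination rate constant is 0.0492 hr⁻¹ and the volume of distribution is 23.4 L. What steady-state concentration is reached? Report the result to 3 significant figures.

CL = k · V = 0.0492 × 23.4 = 1.151 L/hr
Css = rate / CL = 208 / 1.151 ≈ 181 mg/L

181 mg/L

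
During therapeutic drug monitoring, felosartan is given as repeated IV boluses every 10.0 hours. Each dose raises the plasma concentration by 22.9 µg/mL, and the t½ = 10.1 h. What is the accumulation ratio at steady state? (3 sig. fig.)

2.01

k = ln 2 / 10.1 = 0.06863 h⁻¹
Fraction remaining after one interval: e^(−kτ) = e^(−0.06863 × 10.0) = 0.5034
R = 1 / (1 − 0.5034) = 1 / 0.4966 ≈ 2.01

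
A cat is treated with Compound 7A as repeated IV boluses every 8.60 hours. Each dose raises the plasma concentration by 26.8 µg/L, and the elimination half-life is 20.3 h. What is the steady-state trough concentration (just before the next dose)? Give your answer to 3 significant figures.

k = ln 2 / 20.3 = 0.03415 h⁻¹
Fraction remaining after one interval: e^(−kτ) = e^(−0.03415 × 8.60) = 0.7455
R = 1 / (1 − 0.7455) = 3.930
Css,max = 26.8 × 3.930 = 105.3 µg/L
Css,min = Css,max × e^(−kτ) = 105.3 × 0.7455 ≈ 78.5 µg/L

78.5 µg/L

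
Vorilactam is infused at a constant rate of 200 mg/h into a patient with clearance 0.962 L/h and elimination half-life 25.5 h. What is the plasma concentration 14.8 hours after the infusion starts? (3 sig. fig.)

68.9 µg/mL

Css = rate / CL = 200 / 0.962 = 207.9 µg/mL
k = ln 2 / 25.5 = 0.02718 h⁻¹
C(t) = Css (1 − e^(−kt)) = 207.9 × (1 − e^(−0.4023)) = 207.9 × 0.3312 ≈ 68.9 µg/mL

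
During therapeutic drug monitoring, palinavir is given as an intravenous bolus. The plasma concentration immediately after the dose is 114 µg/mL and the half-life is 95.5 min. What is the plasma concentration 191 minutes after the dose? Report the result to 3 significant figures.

k = ln 2 / 95.5 = 0.007258 min⁻¹
C(t) = C₀ e^(−kt) = 114 × e^(−0.007258 × 191) = 114 × e^(−1.386) = 114 × 0.2500 ≈ 28.5 µg/mL

28.5 µg/mL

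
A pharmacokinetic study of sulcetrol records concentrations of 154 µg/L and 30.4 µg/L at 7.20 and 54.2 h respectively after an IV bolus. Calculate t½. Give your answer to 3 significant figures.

20.1 hours

k = ln(C₁/C₂) / (t₂ − t₁) = ln(154/30.4) / (54.2 − 7.20)
  = 1.623 / 47.00 = 0.03452 h⁻¹
t½ = ln 2 / k = ln 2 / 0.03452 ≈ 20.1 hours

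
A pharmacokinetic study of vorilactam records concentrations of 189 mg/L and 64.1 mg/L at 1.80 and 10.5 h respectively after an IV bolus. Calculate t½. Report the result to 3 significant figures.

k = ln(C₁/C₂) / (t₂ − t₁) = ln(189/64.1) / (10.5 − 1.80)
  = 1.081 / 8.700 = 0.1243 h⁻¹
t½ = ln 2 / k = ln 2 / 0.1243 ≈ 5.58 hours

5.58 hours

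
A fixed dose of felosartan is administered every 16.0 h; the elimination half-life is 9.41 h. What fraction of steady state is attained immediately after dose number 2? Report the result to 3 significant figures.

k = ln 2 / 9.41 = 0.07366 h⁻¹
f_n = 1 − e^(−nkτ) = 1 − e^(−2 × 0.07366 × 16.0) = 1 − e^(−2.357) = 1 − 0.09469 ≈ 0.905

0.905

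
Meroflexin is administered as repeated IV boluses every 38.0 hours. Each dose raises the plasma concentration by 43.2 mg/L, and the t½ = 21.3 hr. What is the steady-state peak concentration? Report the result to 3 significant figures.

k = ln 2 / 21.3 = 0.03254 hr⁻¹
Fraction remaining after one interval: e^(−kτ) = e^(−0.03254 × 38.0) = 0.2904
R = 1 / (1 − 0.2904) = 1.409
Css,max = 43.2 × 1.409 ≈ 60.9 mg/L

60.9 mg/L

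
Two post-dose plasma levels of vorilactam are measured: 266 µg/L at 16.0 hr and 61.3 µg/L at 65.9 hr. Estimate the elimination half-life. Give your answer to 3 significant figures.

k = ln(C₁/C₂) / (t₂ − t₁) = ln(266/61.3) / (65.9 − 16.0)
  = 1.468 / 49.90 = 0.02941 hr⁻¹
t½ = ln 2 / k = ln 2 / 0.02941 ≈ 23.6 hours

23.6 hours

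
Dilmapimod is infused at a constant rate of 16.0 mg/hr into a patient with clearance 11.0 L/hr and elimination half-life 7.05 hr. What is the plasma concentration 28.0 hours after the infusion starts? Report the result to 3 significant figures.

1.36 µg/mL

Css = rate / CL = 16.0 / 11.0 = 1.455 µg/mL
k = ln 2 / 7.05 = 0.09832 hr⁻¹
C(t) = Css (1 − e^(−kt)) = 1.455 × (1 − e^(−2.753)) = 1.455 × 0.9363 ≈ 1.36 µg/mL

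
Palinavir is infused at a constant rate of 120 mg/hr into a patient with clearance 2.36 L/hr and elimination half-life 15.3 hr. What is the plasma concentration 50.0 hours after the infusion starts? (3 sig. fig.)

45.6 mg/L

Css = rate / CL = 120 / 2.36 = 50.85 mg/L
k = ln 2 / 15.3 = 0.04530 hr⁻¹
C(t) = Css (1 − e^(−kt)) = 50.85 × (1 − e^(−2.265)) = 50.85 × 0.8962 ≈ 45.6 mg/L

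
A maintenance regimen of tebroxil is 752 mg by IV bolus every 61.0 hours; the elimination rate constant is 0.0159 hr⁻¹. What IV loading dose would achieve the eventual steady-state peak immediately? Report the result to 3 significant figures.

Accumulation ratio R = 1 / (1 − e^(−kτ)) = 1 / (1 − e^(−0.01590×61.0)) = 1 / (1 − 0.3791) = 1.611
Loading dose = maintenance dose × R = 752 × 1.611 ≈ 1210 mg

1210 mg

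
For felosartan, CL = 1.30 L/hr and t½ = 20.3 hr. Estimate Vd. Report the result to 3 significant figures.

k = ln 2 / t½ = ln 2 / 20.3 = 0.03415 hr⁻¹
V = CL / k = 1.30 / 0.03415 ≈ 38.1 L

38.1 L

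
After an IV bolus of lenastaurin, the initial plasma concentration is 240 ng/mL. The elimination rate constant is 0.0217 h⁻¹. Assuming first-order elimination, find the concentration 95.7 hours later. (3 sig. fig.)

30.1 ng/mL

C(t) = C₀ e^(−kt) = 240 × e^(−0.02170 × 95.7) = 240 × e^(−2.077) = 240 × 0.1253 ≈ 30.1 ng/mL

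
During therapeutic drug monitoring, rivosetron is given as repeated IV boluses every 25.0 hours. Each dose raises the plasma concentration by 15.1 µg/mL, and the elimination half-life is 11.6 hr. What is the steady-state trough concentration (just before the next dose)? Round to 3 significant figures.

4.37 µg/mL

k = ln 2 / 11.6 = 0.05975 hr⁻¹
Fraction remaining after one interval: e^(−kτ) = e^(−0.05975 × 25.0) = 0.2245
R = 1 / (1 − 0.2245) = 1.290
Css,max = 15.1 × 1.290 = 19.47 µg/mL
Css,min = Css,max × e^(−kτ) = 19.47 × 0.2245 ≈ 4.37 µg/mL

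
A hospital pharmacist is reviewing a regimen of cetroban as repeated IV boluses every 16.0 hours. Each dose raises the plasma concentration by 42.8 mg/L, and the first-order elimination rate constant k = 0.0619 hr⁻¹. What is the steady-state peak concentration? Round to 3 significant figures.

Fraction remaining after one interval: e^(−kτ) = e^(−0.06190 × 16.0) = 0.3714
R = 1 / (1 − 0.3714) = 1.591
Css,max = 42.8 × 1.591 ≈ 68.1 mg/L

68.1 mg/L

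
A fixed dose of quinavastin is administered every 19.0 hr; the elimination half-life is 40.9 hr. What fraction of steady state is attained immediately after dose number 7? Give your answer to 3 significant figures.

k = ln 2 / 40.9 = 0.01695 hr⁻¹
f_n = 1 − e^(−nkτ) = 1 − e^(−7 × 0.01695 × 19.0) = 1 − e^(−2.254) = 1 − 0.1050 ≈ 0.895

0.895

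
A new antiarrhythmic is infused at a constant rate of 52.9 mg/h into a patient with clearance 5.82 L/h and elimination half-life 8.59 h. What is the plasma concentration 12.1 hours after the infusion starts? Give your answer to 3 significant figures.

Css = rate / CL = 52.9 / 5.82 = 9.089 mg/L
k = ln 2 / 8.59 = 0.08069 h⁻¹
C(t) = Css (1 − e^(−kt)) = 9.089 × (1 − e^(−0.9764)) = 9.089 × 0.6233 ≈ 5.67 mg/L

5.67 mg/L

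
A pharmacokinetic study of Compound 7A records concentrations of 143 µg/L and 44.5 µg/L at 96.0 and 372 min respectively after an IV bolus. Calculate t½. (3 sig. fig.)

k = ln(C₁/C₂) / (t₂ − t₁) = ln(143/44.5) / (372 − 96.0)
  = 1.167 / 276.0 = 0.004230 min⁻¹
t½ = ln 2 / k = ln 2 / 0.004230 ≈ 164 minutes

164 minutes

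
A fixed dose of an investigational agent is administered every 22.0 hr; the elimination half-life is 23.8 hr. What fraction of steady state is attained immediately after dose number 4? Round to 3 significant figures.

k = ln 2 / 23.8 = 0.02912 hr⁻¹
f_n = 1 − e^(−nkτ) = 1 − e^(−4 × 0.02912 × 22.0) = 1 − e^(−2.563) = 1 − 0.07708 ≈ 0.923

0.923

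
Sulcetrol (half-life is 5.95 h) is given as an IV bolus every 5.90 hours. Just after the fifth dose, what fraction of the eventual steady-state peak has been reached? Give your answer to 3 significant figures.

0.968

k = ln 2 / 5.95 = 0.1165 h⁻¹
f_n = 1 − e^(−nkτ) = 1 − e^(−5 × 0.1165 × 5.90) = 1 − e^(−3.437) = 1 − 0.03217 ≈ 0.968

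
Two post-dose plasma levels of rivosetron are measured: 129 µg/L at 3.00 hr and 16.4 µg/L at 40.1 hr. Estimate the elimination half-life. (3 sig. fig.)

12.5 hours

k = ln(C₁/C₂) / (t₂ − t₁) = ln(129/16.4) / (40.1 − 3.00)
  = 2.063 / 37.10 = 0.05559 hr⁻¹
t½ = ln 2 / k = ln 2 / 0.05559 ≈ 12.5 hours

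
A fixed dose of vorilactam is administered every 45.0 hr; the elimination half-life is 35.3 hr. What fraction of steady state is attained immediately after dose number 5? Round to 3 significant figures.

0.988

k = ln 2 / 35.3 = 0.01964 hr⁻¹
f_n = 1 − e^(−nkτ) = 1 − e^(−5 × 0.01964 × 45.0) = 1 − e^(−4.418) = 1 − 0.01206 ≈ 0.988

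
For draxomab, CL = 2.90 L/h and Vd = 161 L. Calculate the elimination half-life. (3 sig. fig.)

38.5 hours

k = CL / V = 2.90 / 161 = 0.01801 h⁻¹
t½ = ln 2 / k = ln 2 / 0.01801 ≈ 38.5 hours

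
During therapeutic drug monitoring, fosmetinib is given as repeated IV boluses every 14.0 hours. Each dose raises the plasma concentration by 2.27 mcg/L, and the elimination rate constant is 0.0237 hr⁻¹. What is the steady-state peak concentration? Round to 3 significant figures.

8.04 mcg/L

Fraction remaining after one interval: e^(−kτ) = e^(−0.02370 × 14.0) = 0.7176
R = 1 / (1 − 0.7176) = 3.541
Css,max = 2.27 × 3.541 ≈ 8.04 mcg/L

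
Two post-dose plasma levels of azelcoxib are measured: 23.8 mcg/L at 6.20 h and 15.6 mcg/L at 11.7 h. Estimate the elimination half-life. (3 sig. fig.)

k = ln(C₁/C₂) / (t₂ − t₁) = ln(23.8/15.6) / (11.7 − 6.20)
  = 0.4224 / 5.500 = 0.07680 h⁻¹
t½ = ln 2 / k = ln 2 / 0.07680 ≈ 9.03 hours

9.03 hours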